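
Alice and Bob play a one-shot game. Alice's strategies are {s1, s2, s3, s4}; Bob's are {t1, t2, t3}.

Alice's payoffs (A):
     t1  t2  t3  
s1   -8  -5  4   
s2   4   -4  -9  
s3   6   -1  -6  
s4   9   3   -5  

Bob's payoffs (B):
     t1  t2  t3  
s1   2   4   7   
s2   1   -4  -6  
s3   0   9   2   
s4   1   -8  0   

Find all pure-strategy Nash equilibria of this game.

Check mutual best responses: a cell is a NE iff neither player can gain by unilaterally deviating.
Alice's best responses — vs t1: s4 (payoff 9); vs t2: s4 (payoff 3); vs t3: s1 (payoff 4).
Bob's best responses — vs s1: t3 (payoff 7); vs s2: t1 (payoff 1); vs s3: t2 (payoff 9); vs s4: t1 (payoff 1).
Mutual best responses occur at (s1, t3) and (s4, t1); at each, neither player gains by switching.

(s1, t3) and (s4, t1)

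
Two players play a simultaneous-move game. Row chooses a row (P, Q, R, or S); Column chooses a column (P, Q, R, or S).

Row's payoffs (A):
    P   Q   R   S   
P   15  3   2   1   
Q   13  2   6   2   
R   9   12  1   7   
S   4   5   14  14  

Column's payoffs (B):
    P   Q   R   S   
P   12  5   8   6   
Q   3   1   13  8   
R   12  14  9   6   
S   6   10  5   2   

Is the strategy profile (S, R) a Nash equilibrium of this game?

No

Holding Column at R: Row gets 14 from S, versus 2 from P, 6 from Q, 1 from R. No profitable deviation for Row.
Holding Row at S: Column gets 5 from R but could get 10 by switching to Q. Column has a profitable deviation.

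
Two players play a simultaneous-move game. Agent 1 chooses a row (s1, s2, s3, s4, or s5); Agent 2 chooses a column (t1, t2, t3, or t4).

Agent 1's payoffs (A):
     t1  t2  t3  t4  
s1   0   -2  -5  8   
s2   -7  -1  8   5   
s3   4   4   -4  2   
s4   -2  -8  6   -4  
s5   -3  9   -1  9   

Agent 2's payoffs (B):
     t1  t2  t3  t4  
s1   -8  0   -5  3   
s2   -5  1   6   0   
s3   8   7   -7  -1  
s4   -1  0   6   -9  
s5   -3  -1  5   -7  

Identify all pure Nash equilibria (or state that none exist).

(s2, t3) and (s3, t1)

Find each player's best response to every opponent strategy; NE are the intersections.
Agent 1's best responses — vs t1: s3 (payoff 4); vs t2: s5 (payoff 9); vs t3: s2 (payoff 8); vs t4: s5 (payoff 9).
Agent 2's best responses — vs s1: t4 (payoff 3); vs s2: t3 (payoff 6); vs s3: t1 (payoff 8); vs s4: t3 (payoff 6); vs s5: t3 (payoff 5).
Mutual best responses occur at (s2, t3) and (s3, t1); at each, neither player gains by switching.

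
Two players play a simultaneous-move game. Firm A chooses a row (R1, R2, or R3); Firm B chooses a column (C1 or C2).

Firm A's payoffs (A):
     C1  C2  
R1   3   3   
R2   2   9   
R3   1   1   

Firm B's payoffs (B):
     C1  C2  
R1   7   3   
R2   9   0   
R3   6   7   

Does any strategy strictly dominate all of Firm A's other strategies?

Check whether one of Firm A's strategies beats all alternatives regardless of what the opponent does.
R1 is not dominant: against C2, R2 gives 9 > 3.
R2 is not dominant: against C1, R1 gives 3 > 2.
R3 is not dominant: against C1, R1 gives 3 > 1.
No single strategy is best against every opponent action.

No strictly dominant strategy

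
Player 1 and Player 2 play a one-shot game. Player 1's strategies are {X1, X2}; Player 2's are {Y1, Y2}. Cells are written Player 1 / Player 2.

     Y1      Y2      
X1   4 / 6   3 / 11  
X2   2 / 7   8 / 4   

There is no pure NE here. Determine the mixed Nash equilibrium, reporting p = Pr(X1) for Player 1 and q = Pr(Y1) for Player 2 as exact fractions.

In a mixed NE each player is indifferent between their pure strategies, so the opponent's mix sets the indifference.
Player 2 indifferent between Y1 and Y2: p·6 + (1−p)·7 = p·11 + (1−p)·4 ⟹ 7 + (-1)p = 4 + 7p ⟹ p = 3/8.
Player 1 indifferent between X1 and X2: q·4 + (1−q)·3 = q·2 + (1−q)·8 ⟹ 3 + 1q = 8 + (-6)q ⟹ q = 5/7.

p = 3/8, q = 5/7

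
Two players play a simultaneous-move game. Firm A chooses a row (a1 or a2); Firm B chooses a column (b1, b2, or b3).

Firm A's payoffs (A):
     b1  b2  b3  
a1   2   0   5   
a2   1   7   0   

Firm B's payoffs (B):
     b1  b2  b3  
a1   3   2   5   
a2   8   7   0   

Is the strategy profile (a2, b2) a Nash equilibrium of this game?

Holding Firm B at b2: Firm A gets 7 from a2, versus 0 from a1. No profitable deviation for Firm A.
Holding Firm A at a2: Firm B gets 7 from b2 but could get 8 by switching to b1. Firm B has a profitable deviation.

No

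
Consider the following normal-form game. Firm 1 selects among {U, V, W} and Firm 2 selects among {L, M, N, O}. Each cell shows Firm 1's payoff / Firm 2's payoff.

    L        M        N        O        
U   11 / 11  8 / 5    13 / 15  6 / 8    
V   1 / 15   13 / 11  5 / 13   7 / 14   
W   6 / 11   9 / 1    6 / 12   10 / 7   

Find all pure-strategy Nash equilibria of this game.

Check mutual best responses: a cell is a NE iff neither player can gain by unilaterally deviating.
Firm 1's best responses — vs L: U (payoff 11); vs M: V (payoff 13); vs N: U (payoff 13); vs O: W (payoff 10).
Firm 2's best responses — vs U: N (payoff 15); vs V: L (payoff 15); vs W: N (payoff 12).
The only mutual best response is (U, N); neither player gains by switching there.

(U, N)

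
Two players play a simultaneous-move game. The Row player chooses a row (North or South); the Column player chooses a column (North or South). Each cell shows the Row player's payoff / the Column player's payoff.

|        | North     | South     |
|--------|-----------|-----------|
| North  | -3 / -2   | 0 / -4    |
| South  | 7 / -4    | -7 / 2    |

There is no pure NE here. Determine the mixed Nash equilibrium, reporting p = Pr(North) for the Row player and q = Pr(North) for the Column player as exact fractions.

p = 3/4, q = 7/17

Each player's mixing probability is pinned down by making the *other* player indifferent.
The Column player indifferent between North and South: p·(-2) + (1−p)·(-4) = p·(-4) + (1−p)·2 ⟹ (-4) + 2p = 2 + (-6)p ⟹ p = 3/4.
The Row player indifferent between North and South: q·(-3) + (1−q)·0 = q·7 + (1−q)·(-7) ⟹ 0 + (-3)q = (-7) + 14q ⟹ q = 7/17.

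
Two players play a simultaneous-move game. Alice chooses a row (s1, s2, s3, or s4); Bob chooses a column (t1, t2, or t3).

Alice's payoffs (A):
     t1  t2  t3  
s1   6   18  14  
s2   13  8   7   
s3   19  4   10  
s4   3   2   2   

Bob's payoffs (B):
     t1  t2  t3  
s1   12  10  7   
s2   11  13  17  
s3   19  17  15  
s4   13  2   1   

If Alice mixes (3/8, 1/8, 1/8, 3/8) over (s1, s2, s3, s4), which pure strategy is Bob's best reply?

Bob's best reply maximizes expected payoff against the mix.
t1: (3/8)·12 + (1/8)·11 + (1/8)·19 + (3/8)·13 = 105/8
t2: (3/8)·10 + (1/8)·13 + (1/8)·17 + (3/8)·2 = 33/4
t3: (3/8)·7 + (1/8)·17 + (1/8)·15 + (3/8)·1 = 7
Highest expected payoff is 105/8, from t1.

t1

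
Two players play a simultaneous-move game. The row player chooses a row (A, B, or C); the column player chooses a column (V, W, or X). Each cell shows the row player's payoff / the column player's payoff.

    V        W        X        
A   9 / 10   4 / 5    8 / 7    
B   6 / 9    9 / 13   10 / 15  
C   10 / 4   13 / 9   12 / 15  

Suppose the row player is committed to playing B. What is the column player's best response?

X

With the row player fixed at B, the column player's payoffs are: V → 9, W → 13, X → 15.
The maximum is 15, achieved by X.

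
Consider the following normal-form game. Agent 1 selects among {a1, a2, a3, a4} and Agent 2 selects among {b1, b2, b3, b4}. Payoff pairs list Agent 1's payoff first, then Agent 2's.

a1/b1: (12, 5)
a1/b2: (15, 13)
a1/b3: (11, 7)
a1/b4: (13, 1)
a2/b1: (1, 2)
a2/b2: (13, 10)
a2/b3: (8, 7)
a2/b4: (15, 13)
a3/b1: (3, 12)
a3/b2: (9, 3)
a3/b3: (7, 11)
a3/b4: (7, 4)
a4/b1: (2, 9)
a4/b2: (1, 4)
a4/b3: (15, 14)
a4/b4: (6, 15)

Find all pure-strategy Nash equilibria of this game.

(a1, b2) and (a2, b4)

Find each player's best response to every opponent strategy; NE are the intersections.
Agent 1's best responses — vs b1: a1 (payoff 12); vs b2: a1 (payoff 15); vs b3: a4 (payoff 15); vs b4: a2 (payoff 15).
Agent 2's best responses — vs a1: b2 (payoff 13); vs a2: b4 (payoff 13); vs a3: b1 (payoff 12); vs a4: b4 (payoff 15).
Mutual best responses occur at (a1, b2) and (a2, b4); at each, neither player gains by switching.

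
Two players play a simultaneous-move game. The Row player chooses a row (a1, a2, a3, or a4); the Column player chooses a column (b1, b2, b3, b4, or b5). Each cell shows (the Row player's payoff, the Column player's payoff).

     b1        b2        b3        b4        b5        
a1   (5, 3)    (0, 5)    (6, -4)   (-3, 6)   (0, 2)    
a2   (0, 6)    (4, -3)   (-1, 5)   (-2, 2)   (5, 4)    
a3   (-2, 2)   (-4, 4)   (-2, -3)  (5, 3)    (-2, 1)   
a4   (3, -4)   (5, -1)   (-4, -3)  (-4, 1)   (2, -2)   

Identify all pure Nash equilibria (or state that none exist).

Find each player's best response to every opponent strategy; NE are the intersections.
The Row player's best responses — vs b1: a1 (payoff 5); vs b2: a4 (payoff 5); vs b3: a1 (payoff 6); vs b4: a3 (payoff 5); vs b5: a2 (payoff 5).
The Column player's best responses — vs a1: b4 (payoff 6); vs a2: b1 (payoff 6); vs a3: b2 (payoff 4); vs a4: b4 (payoff 1).
No cell has both players best-responding. For instance, the Row player's best reply to b5 is a2, but against a2 the Column player prefers b1 over b5.

No pure-strategy Nash equilibrium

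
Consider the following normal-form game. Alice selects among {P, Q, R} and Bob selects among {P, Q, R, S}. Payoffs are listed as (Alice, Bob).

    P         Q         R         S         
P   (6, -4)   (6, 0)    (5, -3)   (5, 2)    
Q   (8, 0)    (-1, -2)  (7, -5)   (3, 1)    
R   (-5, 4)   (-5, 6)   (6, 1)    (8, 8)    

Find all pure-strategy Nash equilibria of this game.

Find each player's best response to every opponent strategy; NE are the intersections.
Alice's best responses — vs P: Q (payoff 8); vs Q: P (payoff 6); vs R: Q (payoff 7); vs S: R (payoff 8).
Bob's best responses — vs P: S (payoff 2); vs Q: S (payoff 1); vs R: S (payoff 8).
The only mutual best response is (R, S); neither player gains by switching there.

(R, S)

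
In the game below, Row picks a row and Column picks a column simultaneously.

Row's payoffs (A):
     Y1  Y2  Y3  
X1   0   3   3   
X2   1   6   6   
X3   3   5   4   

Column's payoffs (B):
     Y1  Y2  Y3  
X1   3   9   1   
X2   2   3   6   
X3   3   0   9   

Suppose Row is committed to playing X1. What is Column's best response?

Y2

With Row fixed at X1, Column's payoffs are: Y1 → 3, Y2 → 9, Y3 → 1.
The maximum is 9, achieved by Y2.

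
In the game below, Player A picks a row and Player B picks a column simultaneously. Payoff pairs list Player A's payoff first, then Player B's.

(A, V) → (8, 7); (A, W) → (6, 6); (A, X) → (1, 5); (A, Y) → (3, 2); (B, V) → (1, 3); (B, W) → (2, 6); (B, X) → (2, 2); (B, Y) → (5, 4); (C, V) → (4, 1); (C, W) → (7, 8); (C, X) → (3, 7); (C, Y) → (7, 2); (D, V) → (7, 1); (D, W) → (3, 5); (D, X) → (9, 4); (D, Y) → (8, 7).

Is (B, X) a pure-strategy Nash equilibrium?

No

Holding Player B at X: Player A gets 2 from B but could get 9 by switching to D. Player A has a profitable deviation.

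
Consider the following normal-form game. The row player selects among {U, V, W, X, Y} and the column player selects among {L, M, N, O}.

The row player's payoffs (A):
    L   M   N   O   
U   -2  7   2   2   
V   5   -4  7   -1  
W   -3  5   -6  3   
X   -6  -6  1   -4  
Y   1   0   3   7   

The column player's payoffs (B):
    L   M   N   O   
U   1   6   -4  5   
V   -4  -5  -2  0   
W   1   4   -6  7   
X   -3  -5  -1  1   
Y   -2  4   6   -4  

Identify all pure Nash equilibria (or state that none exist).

Check mutual best responses: a cell is a NE iff neither player can gain by unilaterally deviating.
The row player's best responses — vs L: V (payoff 5); vs M: U (payoff 7); vs N: V (payoff 7); vs O: Y (payoff 7).
The column player's best responses — vs U: M (payoff 6); vs V: O (payoff 0); vs W: O (payoff 7); vs X: O (payoff 1); vs Y: N (payoff 6).
The only mutual best response is (U, M); neither player gains by switching there.

(U, M)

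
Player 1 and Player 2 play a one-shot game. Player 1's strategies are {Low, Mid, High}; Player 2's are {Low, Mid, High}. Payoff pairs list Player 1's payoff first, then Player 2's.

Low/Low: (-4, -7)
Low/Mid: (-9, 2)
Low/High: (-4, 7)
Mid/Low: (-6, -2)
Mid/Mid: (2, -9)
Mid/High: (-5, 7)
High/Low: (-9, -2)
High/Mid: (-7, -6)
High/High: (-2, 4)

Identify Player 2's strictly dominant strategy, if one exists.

A strategy is strictly dominant if it gives Player 2 a strictly higher payoff than every other strategy, against every choice by the opponent.
High strictly dominates: vs Low: 7 > each of {-7, 2}; vs Mid: 7 > each of {-2, -9}; vs High: 4 > each of {-2, -6}.

High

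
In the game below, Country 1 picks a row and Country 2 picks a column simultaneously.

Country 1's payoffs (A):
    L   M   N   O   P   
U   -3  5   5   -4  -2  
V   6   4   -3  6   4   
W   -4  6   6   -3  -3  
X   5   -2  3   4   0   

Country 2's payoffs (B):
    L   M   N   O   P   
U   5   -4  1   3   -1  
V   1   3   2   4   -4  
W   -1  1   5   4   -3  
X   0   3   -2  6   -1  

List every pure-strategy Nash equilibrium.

(V, O) and (W, N)

Find each player's best response to every opponent strategy; NE are the intersections.
Country 1's best responses — vs L: V (payoff 6); vs M: W (payoff 6); vs N: W (payoff 6); vs O: V (payoff 6); vs P: V (payoff 4).
Country 2's best responses — vs U: L (payoff 5); vs V: O (payoff 4); vs W: N (payoff 5); vs X: O (payoff 6).
Mutual best responses occur at (V, O) and (W, N); at each, neither player gains by switching.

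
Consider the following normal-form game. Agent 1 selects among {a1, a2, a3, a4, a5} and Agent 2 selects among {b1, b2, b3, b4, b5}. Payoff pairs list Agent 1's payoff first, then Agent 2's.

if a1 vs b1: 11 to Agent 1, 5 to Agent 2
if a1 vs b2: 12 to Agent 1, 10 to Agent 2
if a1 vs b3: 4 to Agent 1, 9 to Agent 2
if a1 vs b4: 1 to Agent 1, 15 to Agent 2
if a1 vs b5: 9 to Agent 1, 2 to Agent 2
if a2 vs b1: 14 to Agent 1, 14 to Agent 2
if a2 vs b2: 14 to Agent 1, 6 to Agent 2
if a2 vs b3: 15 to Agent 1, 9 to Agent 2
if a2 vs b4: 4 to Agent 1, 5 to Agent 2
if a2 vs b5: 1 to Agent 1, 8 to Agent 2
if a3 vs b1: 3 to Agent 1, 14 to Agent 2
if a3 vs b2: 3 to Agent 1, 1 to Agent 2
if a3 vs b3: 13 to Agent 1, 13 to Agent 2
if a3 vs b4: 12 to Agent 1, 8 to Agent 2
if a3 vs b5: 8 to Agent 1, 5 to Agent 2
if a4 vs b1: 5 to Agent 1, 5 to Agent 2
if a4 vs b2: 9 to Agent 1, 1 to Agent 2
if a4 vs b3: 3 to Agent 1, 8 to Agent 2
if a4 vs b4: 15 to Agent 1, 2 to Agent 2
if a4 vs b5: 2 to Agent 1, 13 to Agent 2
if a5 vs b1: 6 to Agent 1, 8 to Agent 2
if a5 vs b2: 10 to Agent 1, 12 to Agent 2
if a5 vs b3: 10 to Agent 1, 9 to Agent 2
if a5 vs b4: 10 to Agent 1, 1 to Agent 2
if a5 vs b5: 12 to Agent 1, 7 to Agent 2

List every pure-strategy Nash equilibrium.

(a2, b1)

A profile is a Nash equilibrium when each player is best-responding to the other.
Agent 1's best responses — vs b1: a2 (payoff 14); vs b2: a2 (payoff 14); vs b3: a2 (payoff 15); vs b4: a4 (payoff 15); vs b5: a5 (payoff 12).
Agent 2's best responses — vs a1: b4 (payoff 15); vs a2: b1 (payoff 14); vs a3: b1 (payoff 14); vs a4: b5 (payoff 13); vs a5: b2 (payoff 12).
The only mutual best response is (a2, b1); neither player gains by switching there.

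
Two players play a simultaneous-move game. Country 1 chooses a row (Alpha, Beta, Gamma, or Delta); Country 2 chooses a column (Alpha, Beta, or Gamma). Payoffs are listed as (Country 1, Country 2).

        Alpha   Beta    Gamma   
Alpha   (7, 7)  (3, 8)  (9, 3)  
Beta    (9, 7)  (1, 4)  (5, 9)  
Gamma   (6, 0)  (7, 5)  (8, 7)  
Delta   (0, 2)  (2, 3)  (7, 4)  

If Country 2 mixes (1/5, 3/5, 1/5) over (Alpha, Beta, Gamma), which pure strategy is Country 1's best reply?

Country 1's best reply maximizes expected payoff against the mix.
Alpha: (1/5)·7 + (3/5)·3 + (1/5)·9 = 5
Beta: (1/5)·9 + (3/5)·1 + (1/5)·5 = 17/5
Gamma: (1/5)·6 + (3/5)·7 + (1/5)·8 = 7
Delta: (1/5)·0 + (3/5)·2 + (1/5)·7 = 13/5
Highest expected payoff is 7, from Gamma.

Gamma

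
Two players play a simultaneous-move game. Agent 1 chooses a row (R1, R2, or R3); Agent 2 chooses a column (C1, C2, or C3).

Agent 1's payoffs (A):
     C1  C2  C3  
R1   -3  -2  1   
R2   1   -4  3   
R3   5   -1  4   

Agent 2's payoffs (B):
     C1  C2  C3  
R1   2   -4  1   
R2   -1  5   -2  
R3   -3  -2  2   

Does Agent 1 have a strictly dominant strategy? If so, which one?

R3

A strategy is strictly dominant if it gives Agent 1 a strictly higher payoff than every other strategy, against every choice by the opponent.
R3 strictly dominates: vs C1: 5 > each of {-3, 1}; vs C2: -1 > each of {-2, -4}; vs C3: 4 > each of {1, 3}.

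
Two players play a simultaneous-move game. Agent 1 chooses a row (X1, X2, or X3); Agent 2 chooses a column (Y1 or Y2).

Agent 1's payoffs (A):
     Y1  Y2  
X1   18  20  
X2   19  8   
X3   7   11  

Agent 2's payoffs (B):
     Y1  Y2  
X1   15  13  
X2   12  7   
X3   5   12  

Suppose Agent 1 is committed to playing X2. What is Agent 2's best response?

With Agent 1 fixed at X2, Agent 2's payoffs are: Y1 → 12, Y2 → 7.
The maximum is 12, achieved by Y1.

Y1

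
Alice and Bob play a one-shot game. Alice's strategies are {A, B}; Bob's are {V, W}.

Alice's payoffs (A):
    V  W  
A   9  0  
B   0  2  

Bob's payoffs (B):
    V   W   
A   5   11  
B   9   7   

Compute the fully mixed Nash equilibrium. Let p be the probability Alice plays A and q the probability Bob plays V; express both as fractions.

In a mixed NE each player is indifferent between their pure strategies, so the opponent's mix sets the indifference.
Bob indifferent between V and W: p·5 + (1−p)·9 = p·11 + (1−p)·7 ⟹ 9 + (-4)p = 7 + 4p ⟹ p = 1/4.
Alice indifferent between A and B: q·9 + (1−q)·0 = q·0 + (1−q)·2 ⟹ 0 + 9q = 2 + (-2)q ⟹ q = 2/11.

p = 1/4, q = 2/11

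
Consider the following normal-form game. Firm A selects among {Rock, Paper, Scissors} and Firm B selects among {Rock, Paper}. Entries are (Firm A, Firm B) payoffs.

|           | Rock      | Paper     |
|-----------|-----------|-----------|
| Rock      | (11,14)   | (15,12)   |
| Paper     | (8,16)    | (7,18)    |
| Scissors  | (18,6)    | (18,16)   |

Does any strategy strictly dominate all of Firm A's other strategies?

Scissors

Check whether one of Firm A's strategies beats all alternatives regardless of what the opponent does.
Scissors strictly dominates: vs Rock: 18 > each of {11, 8}; vs Paper: 18 > each of {15, 7}.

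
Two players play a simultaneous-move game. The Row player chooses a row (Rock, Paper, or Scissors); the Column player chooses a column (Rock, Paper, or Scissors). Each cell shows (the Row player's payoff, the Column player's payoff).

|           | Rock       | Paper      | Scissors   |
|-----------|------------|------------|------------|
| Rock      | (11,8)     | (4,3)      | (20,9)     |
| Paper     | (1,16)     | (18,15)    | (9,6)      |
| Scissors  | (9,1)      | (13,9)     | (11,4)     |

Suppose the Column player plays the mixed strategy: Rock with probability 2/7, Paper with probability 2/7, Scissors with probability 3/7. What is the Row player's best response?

Rock

Compute the Row player's expected payoff from each pure strategy against the given mix.
Rock: (2/7)·11 + (2/7)·4 + (3/7)·20 = 90/7
Paper: (2/7)·1 + (2/7)·18 + (3/7)·9 = 65/7
Scissors: (2/7)·9 + (2/7)·13 + (3/7)·11 = 11
Highest expected payoff is 90/7, from Rock.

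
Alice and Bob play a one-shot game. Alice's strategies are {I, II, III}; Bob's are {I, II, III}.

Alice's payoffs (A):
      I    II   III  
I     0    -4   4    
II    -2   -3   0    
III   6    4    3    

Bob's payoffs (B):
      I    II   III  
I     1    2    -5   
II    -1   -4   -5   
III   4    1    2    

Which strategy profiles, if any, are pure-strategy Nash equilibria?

(III, I)

Check mutual best responses: a cell is a NE iff neither player can gain by unilaterally deviating.
Alice's best responses — vs I: III (payoff 6); vs II: III (payoff 4); vs III: I (payoff 4).
Bob's best responses — vs I: II (payoff 2); vs II: I (payoff -1); vs III: I (payoff 4).
The only mutual best response is (III, I); neither player gains by switching there.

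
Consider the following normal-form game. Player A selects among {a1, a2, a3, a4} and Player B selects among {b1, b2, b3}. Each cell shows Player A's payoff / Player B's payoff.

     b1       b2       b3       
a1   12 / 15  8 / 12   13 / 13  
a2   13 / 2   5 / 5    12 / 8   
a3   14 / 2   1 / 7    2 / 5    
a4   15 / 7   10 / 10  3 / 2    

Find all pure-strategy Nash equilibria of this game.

Find each player's best response to every opponent strategy; NE are the intersections.
Player A's best responses — vs b1: a4 (payoff 15); vs b2: a4 (payoff 10); vs b3: a1 (payoff 13).
Player B's best responses — vs a1: b1 (payoff 15); vs a2: b3 (payoff 8); vs a3: b2 (payoff 7); vs a4: b2 (payoff 10).
The only mutual best response is (a4, b2); neither player gains by switching there.

(a4, b2)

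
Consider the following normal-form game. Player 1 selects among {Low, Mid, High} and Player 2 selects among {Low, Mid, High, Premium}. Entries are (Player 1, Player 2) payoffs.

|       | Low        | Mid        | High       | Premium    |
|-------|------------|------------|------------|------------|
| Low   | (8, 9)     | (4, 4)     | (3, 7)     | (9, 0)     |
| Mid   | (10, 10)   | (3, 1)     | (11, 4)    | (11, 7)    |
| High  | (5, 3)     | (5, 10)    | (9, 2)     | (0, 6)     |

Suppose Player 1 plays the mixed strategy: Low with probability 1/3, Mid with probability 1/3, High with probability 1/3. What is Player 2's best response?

Player 2's best reply maximizes expected payoff against the mix.
Low: (1/3)·9 + (1/3)·10 + (1/3)·3 = 22/3
Mid: (1/3)·4 + (1/3)·1 + (1/3)·10 = 5
High: (1/3)·7 + (1/3)·4 + (1/3)·2 = 13/3
Premium: (1/3)·0 + (1/3)·7 + (1/3)·6 = 13/3
Highest expected payoff is 22/3, from Low.

Low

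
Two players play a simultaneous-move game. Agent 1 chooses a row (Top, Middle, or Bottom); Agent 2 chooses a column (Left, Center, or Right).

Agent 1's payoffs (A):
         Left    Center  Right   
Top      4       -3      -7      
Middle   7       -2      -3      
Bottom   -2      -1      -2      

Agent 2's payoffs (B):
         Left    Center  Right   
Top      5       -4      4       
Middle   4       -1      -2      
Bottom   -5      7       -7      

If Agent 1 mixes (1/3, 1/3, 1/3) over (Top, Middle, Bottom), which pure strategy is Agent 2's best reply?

Left

Compute Agent 2's expected payoff from each pure strategy against the given mix.
Left: (1/3)·5 + (1/3)·4 + (1/3)·(-5) = 4/3
Center: (1/3)·(-4) + (1/3)·(-1) + (1/3)·7 = 2/3
Right: (1/3)·4 + (1/3)·(-2) + (1/3)·(-7) = -5/3
Highest expected payoff is 4/3, from Left.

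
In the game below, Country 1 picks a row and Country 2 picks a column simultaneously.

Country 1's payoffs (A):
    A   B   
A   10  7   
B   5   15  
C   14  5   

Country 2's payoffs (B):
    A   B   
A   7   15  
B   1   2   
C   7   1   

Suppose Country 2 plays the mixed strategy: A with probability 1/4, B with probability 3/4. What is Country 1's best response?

B

Country 1's best reply maximizes expected payoff against the mix.
A: (1/4)·10 + (3/4)·7 = 31/4
B: (1/4)·5 + (3/4)·15 = 25/2
C: (1/4)·14 + (3/4)·5 = 29/4
Highest expected payoff is 25/2, from B.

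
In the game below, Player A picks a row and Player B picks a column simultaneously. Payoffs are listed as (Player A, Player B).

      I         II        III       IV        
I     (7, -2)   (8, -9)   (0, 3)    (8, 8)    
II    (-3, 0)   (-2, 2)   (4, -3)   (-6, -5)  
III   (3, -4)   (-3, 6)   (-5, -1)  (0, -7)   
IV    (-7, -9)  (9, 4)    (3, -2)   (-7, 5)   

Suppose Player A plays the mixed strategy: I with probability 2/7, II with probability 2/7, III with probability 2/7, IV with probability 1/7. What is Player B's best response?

Compute Player B's expected payoff from each pure strategy against the given mix.
I: (2/7)·(-2) + (2/7)·0 + (2/7)·(-4) + (1/7)·(-9) = -3
II: (2/7)·(-9) + (2/7)·2 + (2/7)·6 + (1/7)·4 = 2/7
III: (2/7)·3 + (2/7)·(-3) + (2/7)·(-1) + (1/7)·(-2) = -4/7
IV: (2/7)·8 + (2/7)·(-5) + (2/7)·(-7) + (1/7)·5 = -3/7
Highest expected payoff is 2/7, from II.

II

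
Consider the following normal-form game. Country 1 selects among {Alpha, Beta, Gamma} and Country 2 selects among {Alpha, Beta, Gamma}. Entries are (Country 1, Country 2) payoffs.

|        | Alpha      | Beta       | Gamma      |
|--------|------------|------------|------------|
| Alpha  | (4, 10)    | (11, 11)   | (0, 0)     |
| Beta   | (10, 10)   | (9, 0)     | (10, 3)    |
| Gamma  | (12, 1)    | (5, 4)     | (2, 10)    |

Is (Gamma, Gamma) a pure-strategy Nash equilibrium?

No

Holding Country 2 at Gamma: Country 1 gets 2 from Gamma but could get 10 by switching to Beta. Country 1 has a profitable deviation.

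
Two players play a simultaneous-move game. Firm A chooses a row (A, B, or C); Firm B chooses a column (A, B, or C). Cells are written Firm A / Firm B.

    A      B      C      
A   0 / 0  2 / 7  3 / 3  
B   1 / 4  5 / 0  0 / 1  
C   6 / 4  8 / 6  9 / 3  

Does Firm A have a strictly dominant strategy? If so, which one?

C

A strategy is strictly dominant if it gives Firm A a strictly higher payoff than every other strategy, against every choice by the opponent.
C strictly dominates: vs A: 6 > each of {0, 1}; vs B: 8 > each of {2, 5}; vs C: 9 > each of {3, 0}.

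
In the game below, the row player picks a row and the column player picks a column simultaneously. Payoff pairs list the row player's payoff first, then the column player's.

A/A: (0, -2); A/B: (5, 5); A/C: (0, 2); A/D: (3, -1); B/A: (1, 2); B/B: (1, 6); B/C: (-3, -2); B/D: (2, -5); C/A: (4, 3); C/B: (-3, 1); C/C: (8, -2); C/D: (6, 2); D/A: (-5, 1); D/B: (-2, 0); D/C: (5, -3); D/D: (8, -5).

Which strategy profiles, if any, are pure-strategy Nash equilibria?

Find each player's best response to every opponent strategy; NE are the intersections.
The row player's best responses — vs A: C (payoff 4); vs B: A (payoff 5); vs C: C (payoff 8); vs D: D (payoff 8).
The column player's best responses — vs A: B (payoff 5); vs B: B (payoff 6); vs C: A (payoff 3); vs D: A (payoff 1).
Mutual best responses occur at (A, B) and (C, A); at each, neither player gains by switching.

(A, B) and (C, A)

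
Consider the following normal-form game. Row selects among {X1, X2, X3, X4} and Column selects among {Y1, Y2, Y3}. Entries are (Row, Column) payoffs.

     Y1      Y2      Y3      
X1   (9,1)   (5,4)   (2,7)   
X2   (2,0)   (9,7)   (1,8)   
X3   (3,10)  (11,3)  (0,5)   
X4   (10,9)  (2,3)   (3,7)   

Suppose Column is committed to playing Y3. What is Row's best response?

X4

With Column fixed at Y3, Row's payoffs are: X1 → 2, X2 → 1, X3 → 0, X4 → 3.
The maximum is 3, achieved by X4.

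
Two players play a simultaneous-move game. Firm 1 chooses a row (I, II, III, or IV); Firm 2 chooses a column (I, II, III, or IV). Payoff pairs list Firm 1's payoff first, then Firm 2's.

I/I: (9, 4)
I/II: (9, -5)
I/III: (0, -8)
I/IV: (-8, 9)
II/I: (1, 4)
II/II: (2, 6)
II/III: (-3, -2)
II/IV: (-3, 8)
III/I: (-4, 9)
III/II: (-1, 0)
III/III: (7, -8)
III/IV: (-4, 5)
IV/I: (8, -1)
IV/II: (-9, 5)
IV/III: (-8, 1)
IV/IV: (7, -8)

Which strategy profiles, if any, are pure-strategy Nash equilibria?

There is no pure-strategy Nash equilibrium

Find each player's best response to every opponent strategy; NE are the intersections.
Firm 1's best responses — vs I: I (payoff 9); vs II: I (payoff 9); vs III: III (payoff 7); vs IV: IV (payoff 7).
Firm 2's best responses — vs I: IV (payoff 9); vs II: IV (payoff 8); vs III: I (payoff 9); vs IV: II (payoff 5).
No cell has both players best-responding. For instance, Firm 1's best reply to III is III, but against III Firm 2 prefers I over III.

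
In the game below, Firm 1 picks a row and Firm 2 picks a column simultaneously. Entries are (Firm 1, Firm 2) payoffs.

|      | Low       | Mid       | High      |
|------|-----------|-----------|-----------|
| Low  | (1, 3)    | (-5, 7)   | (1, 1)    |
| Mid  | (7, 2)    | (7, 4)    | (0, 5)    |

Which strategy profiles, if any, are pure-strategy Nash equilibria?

A profile is a Nash equilibrium when each player is best-responding to the other.
Firm 1's best responses — vs Low: Mid (payoff 7); vs Mid: Mid (payoff 7); vs High: Low (payoff 1).
Firm 2's best responses — vs Low: Mid (payoff 7); vs Mid: High (payoff 5).
No cell has both players best-responding. For instance, Firm 1's best reply to High is Low, but against Low Firm 2 prefers Mid over High.

None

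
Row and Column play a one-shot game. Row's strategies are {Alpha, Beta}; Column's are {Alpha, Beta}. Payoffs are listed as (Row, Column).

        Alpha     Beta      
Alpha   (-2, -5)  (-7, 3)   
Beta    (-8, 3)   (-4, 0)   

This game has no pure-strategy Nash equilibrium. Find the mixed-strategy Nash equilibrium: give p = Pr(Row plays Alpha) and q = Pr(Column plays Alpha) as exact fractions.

Each player's mixing probability is pinned down by making the *other* player indifferent.
Column indifferent between Alpha and Beta: p·(-5) + (1−p)·3 = p·3 + (1−p)·0 ⟹ 3 + (-8)p = 0 + 3p ⟹ p = 3/11.
Row indifferent between Alpha and Beta: q·(-2) + (1−q)·(-7) = q·(-8) + (1−q)·(-4) ⟹ (-7) + 5q = (-4) + (-4)q ⟹ q = 1/3.

p = 3/11, q = 1/3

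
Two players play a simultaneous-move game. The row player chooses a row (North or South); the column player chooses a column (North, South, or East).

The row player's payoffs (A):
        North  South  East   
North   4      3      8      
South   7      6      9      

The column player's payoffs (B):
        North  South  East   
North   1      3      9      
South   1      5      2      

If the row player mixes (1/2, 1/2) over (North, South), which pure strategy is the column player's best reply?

East

The column player's best reply maximizes expected payoff against the mix.
North: (1/2)·1 + (1/2)·1 = 1
South: (1/2)·3 + (1/2)·5 = 4
East: (1/2)·9 + (1/2)·2 = 11/2
Highest expected payoff is 11/2, from East.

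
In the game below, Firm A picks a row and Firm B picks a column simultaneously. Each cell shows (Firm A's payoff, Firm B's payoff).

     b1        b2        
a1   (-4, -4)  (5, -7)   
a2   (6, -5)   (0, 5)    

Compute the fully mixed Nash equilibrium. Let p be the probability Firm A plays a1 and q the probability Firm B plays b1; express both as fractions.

Each player's mixing probability is pinned down by making the *other* player indifferent.
Firm B indifferent between b1 and b2: p·(-4) + (1−p)·(-5) = p·(-7) + (1−p)·5 ⟹ (-5) + 1p = 5 + (-12)p ⟹ p = 10/13.
Firm A indifferent between a1 and a2: q·(-4) + (1−q)·5 = q·6 + (1−q)·0 ⟹ 5 + (-9)q = 0 + 6q ⟹ q = 1/3.

p = 10/13, q = 1/3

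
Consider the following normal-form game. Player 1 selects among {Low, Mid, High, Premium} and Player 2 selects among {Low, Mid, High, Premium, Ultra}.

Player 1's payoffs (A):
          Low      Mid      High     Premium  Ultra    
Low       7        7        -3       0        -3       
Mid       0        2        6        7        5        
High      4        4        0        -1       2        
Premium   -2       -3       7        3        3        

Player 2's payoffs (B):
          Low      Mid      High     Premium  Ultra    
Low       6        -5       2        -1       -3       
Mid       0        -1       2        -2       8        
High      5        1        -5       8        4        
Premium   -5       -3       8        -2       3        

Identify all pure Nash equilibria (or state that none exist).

A profile is a Nash equilibrium when each player is best-responding to the other.
Player 1's best responses — vs Low: Low (payoff 7); vs Mid: Low (payoff 7); vs High: Premium (payoff 7); vs Premium: Mid (payoff 7); vs Ultra: Mid (payoff 5).
Player 2's best responses — vs Low: Low (payoff 6); vs Mid: Ultra (payoff 8); vs High: Premium (payoff 8); vs Premium: High (payoff 8).
Mutual best responses occur at (Low, Low), (Mid, Ultra), and (Premium, High); at each, neither player gains by switching.

(Low, Low), (Mid, Ultra), and (Premium, High)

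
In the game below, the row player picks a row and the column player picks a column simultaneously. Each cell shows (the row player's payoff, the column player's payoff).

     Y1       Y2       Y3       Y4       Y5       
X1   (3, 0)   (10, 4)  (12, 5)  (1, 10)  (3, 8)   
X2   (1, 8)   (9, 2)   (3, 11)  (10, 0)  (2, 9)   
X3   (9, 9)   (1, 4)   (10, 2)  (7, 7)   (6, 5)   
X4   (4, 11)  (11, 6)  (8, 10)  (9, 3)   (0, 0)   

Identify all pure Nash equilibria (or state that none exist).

Check mutual best responses: a cell is a NE iff neither player can gain by unilaterally deviating.
The row player's best responses — vs Y1: X3 (payoff 9); vs Y2: X4 (payoff 11); vs Y3: X1 (payoff 12); vs Y4: X2 (payoff 10); vs Y5: X3 (payoff 6).
The column player's best responses — vs X1: Y4 (payoff 10); vs X2: Y3 (payoff 11); vs X3: Y1 (payoff 9); vs X4: Y1 (payoff 11).
The only mutual best response is (X3, Y1); neither player gains by switching there.

(X3, Y1)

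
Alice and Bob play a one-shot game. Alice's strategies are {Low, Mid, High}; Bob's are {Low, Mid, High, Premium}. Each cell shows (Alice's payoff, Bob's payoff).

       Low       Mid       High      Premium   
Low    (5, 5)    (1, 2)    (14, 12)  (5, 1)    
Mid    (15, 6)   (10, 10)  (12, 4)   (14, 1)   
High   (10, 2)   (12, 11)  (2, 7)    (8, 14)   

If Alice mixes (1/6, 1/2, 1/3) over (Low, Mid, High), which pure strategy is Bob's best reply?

Mid

Bob's best reply maximizes expected payoff against the mix.
Low: (1/6)·5 + (1/2)·6 + (1/3)·2 = 9/2
Mid: (1/6)·2 + (1/2)·10 + (1/3)·11 = 9
High: (1/6)·12 + (1/2)·4 + (1/3)·7 = 19/3
Premium: (1/6)·1 + (1/2)·1 + (1/3)·14 = 16/3
Highest expected payoff is 9, from Mid.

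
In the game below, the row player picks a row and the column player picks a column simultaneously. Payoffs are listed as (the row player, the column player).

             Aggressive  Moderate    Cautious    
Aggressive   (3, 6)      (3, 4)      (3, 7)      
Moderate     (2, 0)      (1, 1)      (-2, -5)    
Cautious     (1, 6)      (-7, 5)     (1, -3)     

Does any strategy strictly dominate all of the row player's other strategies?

Aggressive

Check whether one of the row player's strategies beats all alternatives regardless of what the opponent does.
Aggressive strictly dominates: vs Aggressive: 3 > each of {2, 1}; vs Moderate: 3 > each of {1, -7}; vs Cautious: 3 > each of {-2, 1}.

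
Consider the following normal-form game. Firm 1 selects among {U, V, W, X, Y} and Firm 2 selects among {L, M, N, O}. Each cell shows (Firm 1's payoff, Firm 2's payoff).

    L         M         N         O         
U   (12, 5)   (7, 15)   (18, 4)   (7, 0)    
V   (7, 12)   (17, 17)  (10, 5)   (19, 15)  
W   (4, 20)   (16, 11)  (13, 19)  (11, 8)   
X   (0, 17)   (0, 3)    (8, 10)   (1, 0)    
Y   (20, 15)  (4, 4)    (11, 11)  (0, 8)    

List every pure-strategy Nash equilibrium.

(V, M) and (Y, L)

Find each player's best response to every opponent strategy; NE are the intersections.
Firm 1's best responses — vs L: Y (payoff 20); vs M: V (payoff 17); vs N: U (payoff 18); vs O: V (payoff 19).
Firm 2's best responses — vs U: M (payoff 15); vs V: M (payoff 17); vs W: L (payoff 20); vs X: L (payoff 17); vs Y: L (payoff 15).
Mutual best responses occur at (V, M) and (Y, L); at each, neither player gains by switching.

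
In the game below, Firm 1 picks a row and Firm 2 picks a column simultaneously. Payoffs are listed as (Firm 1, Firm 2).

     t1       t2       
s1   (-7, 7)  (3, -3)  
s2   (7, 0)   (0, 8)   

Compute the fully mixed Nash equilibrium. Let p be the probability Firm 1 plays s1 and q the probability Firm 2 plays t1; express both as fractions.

Each player's mixing probability is pinned down by making the *other* player indifferent.
Firm 2 indifferent between t1 and t2: p·7 + (1−p)·0 = p·(-3) + (1−p)·8 ⟹ 0 + 7p = 8 + (-11)p ⟹ p = 4/9.
Firm 1 indifferent between s1 and s2: q·(-7) + (1−q)·3 = q·7 + (1−q)·0 ⟹ 3 + (-10)q = 0 + 7q ⟹ q = 3/17.

p = 4/9, q = 3/17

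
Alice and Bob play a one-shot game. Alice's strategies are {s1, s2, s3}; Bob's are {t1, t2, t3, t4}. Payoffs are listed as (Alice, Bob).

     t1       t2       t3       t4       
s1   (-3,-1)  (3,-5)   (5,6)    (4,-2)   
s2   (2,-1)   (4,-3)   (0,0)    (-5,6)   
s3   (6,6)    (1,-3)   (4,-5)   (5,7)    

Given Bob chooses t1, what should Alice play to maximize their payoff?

s3

With Bob fixed at t1, Alice's payoffs are: s1 → -3, s2 → 2, s3 → 6.
The maximum is 6, achieved by s3.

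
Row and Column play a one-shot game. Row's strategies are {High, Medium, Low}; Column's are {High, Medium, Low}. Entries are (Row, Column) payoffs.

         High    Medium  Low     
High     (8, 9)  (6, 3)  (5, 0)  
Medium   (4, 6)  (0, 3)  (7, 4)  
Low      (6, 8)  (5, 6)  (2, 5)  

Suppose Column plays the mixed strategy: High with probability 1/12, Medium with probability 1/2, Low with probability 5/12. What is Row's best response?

Compute Row's expected payoff from each pure strategy against the given mix.
High: (1/12)·8 + (1/2)·6 + (5/12)·5 = 23/4
Medium: (1/12)·4 + (1/2)·0 + (5/12)·7 = 13/4
Low: (1/12)·6 + (1/2)·5 + (5/12)·2 = 23/6
Highest expected payoff is 23/4, from High.

High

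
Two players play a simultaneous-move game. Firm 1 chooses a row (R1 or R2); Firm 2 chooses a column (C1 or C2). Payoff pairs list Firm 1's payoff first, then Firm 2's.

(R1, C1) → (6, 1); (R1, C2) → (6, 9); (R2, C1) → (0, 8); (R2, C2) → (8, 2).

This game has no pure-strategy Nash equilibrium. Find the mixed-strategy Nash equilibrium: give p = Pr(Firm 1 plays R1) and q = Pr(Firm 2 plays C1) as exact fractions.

p = 3/7, q = 1/4

Each player's mixing probability is pinned down by making the *other* player indifferent.
Firm 2 indifferent between C1 and C2: p·1 + (1−p)·8 = p·9 + (1−p)·2 ⟹ 8 + (-7)p = 2 + 7p ⟹ p = 3/7.
Firm 1 indifferent between R1 and R2: q·6 + (1−q)·6 = q·0 + (1−q)·8 ⟹ 6 + 0q = 8 + (-8)q ⟹ q = 1/4.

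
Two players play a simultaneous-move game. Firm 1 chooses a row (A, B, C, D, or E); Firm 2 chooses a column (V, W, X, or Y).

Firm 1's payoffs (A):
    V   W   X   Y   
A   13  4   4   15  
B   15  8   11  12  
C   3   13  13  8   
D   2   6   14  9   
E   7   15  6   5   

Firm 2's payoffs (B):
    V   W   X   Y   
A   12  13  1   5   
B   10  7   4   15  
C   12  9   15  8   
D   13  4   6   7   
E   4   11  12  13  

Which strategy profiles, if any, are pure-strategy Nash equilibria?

Find each player's best response to every opponent strategy; NE are the intersections.
Firm 1's best responses — vs V: B (payoff 15); vs W: E (payoff 15); vs X: D (payoff 14); vs Y: A (payoff 15).
Firm 2's best responses — vs A: W (payoff 13); vs B: Y (payoff 15); vs C: X (payoff 15); vs D: V (payoff 13); vs E: Y (payoff 13).
No cell has both players best-responding. For instance, Firm 1's best reply to Y is A, but against A Firm 2 prefers W over Y.

None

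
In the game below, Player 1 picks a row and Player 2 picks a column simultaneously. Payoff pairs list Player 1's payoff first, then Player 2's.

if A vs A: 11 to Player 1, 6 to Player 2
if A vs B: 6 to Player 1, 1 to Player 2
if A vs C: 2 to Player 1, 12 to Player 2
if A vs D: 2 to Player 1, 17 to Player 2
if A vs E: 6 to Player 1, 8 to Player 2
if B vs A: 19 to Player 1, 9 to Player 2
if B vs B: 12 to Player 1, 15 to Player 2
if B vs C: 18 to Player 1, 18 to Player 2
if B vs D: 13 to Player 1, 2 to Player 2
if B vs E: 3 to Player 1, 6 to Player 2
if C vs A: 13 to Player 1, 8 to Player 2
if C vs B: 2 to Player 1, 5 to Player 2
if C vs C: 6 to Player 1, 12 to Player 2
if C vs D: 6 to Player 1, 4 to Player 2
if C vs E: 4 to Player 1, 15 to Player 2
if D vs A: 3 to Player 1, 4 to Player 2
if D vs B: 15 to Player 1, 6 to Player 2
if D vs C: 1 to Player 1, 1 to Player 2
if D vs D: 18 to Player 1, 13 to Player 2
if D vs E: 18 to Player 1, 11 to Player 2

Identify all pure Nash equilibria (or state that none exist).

Check mutual best responses: a cell is a NE iff neither player can gain by unilaterally deviating.
Player 1's best responses — vs A: B (payoff 19); vs B: D (payoff 15); vs C: B (payoff 18); vs D: D (payoff 18); vs E: D (payoff 18).
Player 2's best responses — vs A: D (payoff 17); vs B: C (payoff 18); vs C: E (payoff 15); vs D: D (payoff 13).
Mutual best responses occur at (B, C) and (D, D); at each, neither player gains by switching.

(B, C) and (D, D)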